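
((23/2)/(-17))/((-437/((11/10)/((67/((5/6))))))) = 11/519384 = 0.00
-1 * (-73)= 73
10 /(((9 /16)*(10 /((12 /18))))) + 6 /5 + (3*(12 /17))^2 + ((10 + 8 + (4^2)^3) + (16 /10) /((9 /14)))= 160872832 /39015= 4123.36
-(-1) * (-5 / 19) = -5 / 19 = -0.26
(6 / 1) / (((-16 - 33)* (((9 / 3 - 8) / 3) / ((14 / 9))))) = 4 / 35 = 0.11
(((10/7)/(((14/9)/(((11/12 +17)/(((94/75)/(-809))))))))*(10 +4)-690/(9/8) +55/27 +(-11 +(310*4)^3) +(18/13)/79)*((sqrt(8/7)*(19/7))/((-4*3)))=-1321827373502092703*sqrt(14)/10728461016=-461000431.35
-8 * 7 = -56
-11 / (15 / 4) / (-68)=11 / 255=0.04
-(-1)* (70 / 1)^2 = 4900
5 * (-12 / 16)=-15 / 4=-3.75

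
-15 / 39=-0.38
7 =7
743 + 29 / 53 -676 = 67.55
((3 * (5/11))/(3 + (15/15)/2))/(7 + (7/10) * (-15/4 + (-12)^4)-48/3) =400/14890337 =0.00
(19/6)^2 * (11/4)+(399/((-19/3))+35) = -61/144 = -0.42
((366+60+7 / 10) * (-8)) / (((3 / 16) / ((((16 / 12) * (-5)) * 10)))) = 10923520 / 9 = 1213724.44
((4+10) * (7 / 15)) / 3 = 98 / 45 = 2.18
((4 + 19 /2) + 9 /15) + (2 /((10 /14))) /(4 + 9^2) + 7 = 17963 /850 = 21.13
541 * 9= 4869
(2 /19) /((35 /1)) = 2 /665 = 0.00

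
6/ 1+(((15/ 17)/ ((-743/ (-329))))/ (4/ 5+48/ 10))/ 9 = 910607/ 151572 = 6.01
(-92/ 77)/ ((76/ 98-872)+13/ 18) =11592/ 8445613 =0.00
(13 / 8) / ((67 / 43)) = 559 / 536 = 1.04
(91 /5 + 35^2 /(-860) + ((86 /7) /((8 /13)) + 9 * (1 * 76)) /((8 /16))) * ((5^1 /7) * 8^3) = 1097820032 /2107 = 521034.66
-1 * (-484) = 484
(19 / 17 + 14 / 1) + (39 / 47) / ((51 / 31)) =12482 / 799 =15.62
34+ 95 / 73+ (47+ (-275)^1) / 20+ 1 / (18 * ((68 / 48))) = 445654 / 18615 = 23.94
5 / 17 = 0.29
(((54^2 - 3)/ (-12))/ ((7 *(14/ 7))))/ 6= -971/ 336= -2.89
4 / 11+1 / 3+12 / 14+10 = 2669 / 231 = 11.55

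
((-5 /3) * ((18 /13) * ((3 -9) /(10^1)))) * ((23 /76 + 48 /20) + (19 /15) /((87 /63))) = 359019 /71630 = 5.01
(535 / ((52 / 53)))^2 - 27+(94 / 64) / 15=24117998453 / 81120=297312.60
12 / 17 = 0.71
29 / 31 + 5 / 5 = 1.94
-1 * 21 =-21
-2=-2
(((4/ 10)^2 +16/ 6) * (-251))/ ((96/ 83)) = -1104149/ 1800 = -613.42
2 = 2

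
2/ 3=0.67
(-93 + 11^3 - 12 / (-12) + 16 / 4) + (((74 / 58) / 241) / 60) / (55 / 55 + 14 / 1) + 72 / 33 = 86155500107 / 69191100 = 1245.18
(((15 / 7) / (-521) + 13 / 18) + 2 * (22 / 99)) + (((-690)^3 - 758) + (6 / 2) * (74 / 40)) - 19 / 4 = -35942252408057 / 109410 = -328509756.04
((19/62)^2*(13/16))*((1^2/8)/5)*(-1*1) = -0.00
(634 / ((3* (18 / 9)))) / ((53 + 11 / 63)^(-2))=3557532500 / 11907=298776.56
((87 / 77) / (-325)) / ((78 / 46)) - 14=-4555217 / 325325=-14.00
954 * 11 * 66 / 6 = 115434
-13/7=-1.86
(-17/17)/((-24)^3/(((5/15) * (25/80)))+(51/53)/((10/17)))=106/14067129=0.00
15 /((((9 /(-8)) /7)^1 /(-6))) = 560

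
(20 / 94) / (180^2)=1 / 152280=0.00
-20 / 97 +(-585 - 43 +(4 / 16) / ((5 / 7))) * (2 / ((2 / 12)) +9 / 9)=-15829733 / 1940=-8159.66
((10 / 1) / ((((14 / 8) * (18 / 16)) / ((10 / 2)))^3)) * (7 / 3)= 40960000 / 107163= 382.22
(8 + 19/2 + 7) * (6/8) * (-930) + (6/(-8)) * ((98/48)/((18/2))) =-4921609/288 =-17088.92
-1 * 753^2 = -567009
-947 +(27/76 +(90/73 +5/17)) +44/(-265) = -23626177029/24993740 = -945.28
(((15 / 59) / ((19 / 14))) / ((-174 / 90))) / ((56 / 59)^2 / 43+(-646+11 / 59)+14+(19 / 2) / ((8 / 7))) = 127864800 / 822747672919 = 0.00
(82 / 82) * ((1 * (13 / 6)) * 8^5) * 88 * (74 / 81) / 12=346750976 / 729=475652.92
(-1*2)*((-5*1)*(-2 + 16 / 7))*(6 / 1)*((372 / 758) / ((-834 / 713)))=-7.19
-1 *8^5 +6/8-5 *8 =-131229/4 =-32807.25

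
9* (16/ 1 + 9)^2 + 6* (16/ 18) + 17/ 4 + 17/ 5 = 338279/ 60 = 5637.98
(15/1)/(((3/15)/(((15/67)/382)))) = 1125/25594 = 0.04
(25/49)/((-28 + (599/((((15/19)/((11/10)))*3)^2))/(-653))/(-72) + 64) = 238018500000/30039745711031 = 0.01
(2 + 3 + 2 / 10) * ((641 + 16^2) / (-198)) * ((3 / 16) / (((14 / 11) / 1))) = -3887 / 1120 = -3.47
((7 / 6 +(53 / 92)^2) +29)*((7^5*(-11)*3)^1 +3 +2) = -16915284.83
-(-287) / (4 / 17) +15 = 4939 / 4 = 1234.75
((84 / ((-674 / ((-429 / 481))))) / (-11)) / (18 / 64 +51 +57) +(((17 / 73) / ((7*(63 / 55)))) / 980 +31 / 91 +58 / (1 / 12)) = 39172104313448809 / 56254230412380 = 696.34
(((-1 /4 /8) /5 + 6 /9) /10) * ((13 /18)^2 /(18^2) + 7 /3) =77700821 /503884800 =0.15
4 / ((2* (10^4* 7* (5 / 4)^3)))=8 / 546875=0.00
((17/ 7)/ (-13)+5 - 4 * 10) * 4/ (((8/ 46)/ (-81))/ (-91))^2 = -252829903189.50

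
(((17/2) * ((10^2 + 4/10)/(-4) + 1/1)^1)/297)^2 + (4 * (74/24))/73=1660499257/2575702800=0.64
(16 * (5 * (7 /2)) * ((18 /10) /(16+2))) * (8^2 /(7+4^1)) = 1792 /11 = 162.91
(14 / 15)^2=196 / 225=0.87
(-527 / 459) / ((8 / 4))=-31 / 54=-0.57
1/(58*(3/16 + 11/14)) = 56/3161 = 0.02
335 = 335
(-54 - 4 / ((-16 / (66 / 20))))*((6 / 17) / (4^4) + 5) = -23148141 / 87040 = -265.95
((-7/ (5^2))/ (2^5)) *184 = -161/ 100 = -1.61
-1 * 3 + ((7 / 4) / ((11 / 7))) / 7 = -125 / 44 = -2.84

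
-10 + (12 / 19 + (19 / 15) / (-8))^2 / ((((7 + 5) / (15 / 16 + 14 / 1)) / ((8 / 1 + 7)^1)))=-387141601 / 66539520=-5.82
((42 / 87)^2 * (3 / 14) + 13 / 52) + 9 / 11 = 41375 / 37004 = 1.12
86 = 86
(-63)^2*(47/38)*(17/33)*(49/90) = 5755197/4180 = 1376.84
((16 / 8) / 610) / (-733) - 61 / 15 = -4.07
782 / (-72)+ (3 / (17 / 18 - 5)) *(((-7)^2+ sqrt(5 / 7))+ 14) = -151015 / 2628 - 54 *sqrt(35) / 511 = -58.09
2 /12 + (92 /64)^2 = 1715 /768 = 2.23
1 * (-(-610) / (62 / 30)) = 9150 / 31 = 295.16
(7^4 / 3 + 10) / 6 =2431 / 18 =135.06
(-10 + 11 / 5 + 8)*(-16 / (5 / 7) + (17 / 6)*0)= -112 / 25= -4.48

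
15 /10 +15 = 33 /2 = 16.50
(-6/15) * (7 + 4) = -22/5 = -4.40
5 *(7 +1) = 40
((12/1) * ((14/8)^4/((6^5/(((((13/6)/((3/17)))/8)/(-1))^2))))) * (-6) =-117267241/573308928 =-0.20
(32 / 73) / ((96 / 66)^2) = 121 / 584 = 0.21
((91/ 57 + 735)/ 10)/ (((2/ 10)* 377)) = 0.98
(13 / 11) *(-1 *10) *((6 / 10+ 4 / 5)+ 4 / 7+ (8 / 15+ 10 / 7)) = -1534 / 33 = -46.48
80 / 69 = 1.16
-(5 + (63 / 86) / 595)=-36559 / 7310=-5.00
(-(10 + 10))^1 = -20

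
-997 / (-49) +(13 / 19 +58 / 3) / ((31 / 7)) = 2153062 / 86583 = 24.87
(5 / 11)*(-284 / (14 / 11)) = -710 / 7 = -101.43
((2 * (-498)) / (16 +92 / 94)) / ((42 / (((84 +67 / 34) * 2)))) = -11402623 / 47481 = -240.15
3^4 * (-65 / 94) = -5265 / 94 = -56.01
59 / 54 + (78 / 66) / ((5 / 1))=1.33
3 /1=3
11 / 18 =0.61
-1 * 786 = -786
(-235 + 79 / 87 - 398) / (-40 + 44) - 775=-81173 / 87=-933.02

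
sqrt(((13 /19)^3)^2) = 2197 /6859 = 0.32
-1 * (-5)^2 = -25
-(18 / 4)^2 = -81 / 4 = -20.25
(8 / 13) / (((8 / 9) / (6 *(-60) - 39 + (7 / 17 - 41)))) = -67257 / 221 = -304.33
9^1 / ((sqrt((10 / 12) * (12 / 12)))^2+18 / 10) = 270 / 79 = 3.42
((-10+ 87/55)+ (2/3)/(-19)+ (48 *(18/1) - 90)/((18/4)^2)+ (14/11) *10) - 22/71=42.19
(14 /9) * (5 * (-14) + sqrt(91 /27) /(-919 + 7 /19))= -980 /9 - 133 * sqrt(273) /706887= -108.89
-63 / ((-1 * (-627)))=-21 / 209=-0.10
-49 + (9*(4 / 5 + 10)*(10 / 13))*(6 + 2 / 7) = 420.98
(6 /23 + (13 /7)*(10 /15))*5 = 3620 /483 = 7.49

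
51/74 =0.69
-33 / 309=-11 / 103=-0.11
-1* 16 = -16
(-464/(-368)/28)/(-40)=-29/25760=-0.00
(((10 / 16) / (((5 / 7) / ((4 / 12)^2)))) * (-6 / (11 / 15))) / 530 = -7 / 4664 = -0.00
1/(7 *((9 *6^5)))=1/489888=0.00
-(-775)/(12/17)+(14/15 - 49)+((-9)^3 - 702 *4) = -49743/20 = -2487.15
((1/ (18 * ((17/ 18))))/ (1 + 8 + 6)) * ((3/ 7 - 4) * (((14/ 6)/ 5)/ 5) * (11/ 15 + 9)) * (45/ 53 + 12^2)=-1.84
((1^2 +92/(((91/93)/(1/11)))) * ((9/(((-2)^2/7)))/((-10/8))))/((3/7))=-200697/715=-280.70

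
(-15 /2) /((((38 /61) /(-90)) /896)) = 18446400 /19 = 970863.16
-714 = -714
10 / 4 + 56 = 117 / 2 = 58.50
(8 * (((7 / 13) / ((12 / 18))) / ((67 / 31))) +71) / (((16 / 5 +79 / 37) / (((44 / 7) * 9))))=1573746900 / 2005913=784.55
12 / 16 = 3 / 4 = 0.75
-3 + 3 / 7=-18 / 7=-2.57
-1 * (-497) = 497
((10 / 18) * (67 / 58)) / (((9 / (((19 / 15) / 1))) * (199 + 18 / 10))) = 6365 / 14150376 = 0.00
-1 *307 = -307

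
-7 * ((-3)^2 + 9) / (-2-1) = 42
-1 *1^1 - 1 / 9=-10 / 9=-1.11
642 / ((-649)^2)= 642 / 421201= 0.00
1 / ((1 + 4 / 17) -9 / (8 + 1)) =17 / 4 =4.25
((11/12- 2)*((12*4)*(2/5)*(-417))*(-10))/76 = -21684/19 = -1141.26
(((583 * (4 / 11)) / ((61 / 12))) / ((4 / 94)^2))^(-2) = 3721 / 1973811445776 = 0.00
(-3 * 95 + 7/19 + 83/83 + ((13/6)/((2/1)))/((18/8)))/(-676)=36314/86697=0.42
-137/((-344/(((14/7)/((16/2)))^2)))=0.02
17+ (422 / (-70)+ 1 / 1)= 419 / 35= 11.97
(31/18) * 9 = 31/2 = 15.50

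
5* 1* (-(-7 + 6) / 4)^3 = 5 / 64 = 0.08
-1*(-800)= 800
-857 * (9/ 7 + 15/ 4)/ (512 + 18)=-120837/ 14840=-8.14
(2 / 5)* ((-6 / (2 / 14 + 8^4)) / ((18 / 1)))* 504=-2352 / 143365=-0.02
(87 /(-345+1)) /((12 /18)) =-261 /688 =-0.38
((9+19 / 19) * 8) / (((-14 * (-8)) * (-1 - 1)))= -5 / 14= -0.36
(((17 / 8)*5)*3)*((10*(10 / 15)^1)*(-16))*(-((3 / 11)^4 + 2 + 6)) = 27218.81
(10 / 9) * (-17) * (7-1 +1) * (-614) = 81184.44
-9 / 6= -1.50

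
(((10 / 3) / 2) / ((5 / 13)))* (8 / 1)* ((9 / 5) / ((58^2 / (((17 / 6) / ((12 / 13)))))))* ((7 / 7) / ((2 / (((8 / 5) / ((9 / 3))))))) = 2873 / 189225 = 0.02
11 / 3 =3.67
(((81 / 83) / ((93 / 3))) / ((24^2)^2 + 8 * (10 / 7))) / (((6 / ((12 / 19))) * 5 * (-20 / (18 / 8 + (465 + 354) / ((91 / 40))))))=-821583 / 22708128828800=-0.00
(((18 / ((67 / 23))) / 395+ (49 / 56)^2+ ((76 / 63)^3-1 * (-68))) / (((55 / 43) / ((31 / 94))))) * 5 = 39821689676005691 / 437919273348480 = 90.93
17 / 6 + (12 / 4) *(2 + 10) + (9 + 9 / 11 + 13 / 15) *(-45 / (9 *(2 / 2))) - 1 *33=-1047 / 22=-47.59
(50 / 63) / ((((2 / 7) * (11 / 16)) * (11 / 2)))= 800 / 1089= 0.73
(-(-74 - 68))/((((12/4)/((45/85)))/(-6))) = -150.35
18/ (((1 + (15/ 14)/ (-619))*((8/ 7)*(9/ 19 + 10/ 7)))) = 36306207/ 4377406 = 8.29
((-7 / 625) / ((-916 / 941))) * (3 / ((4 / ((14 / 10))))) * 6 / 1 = 0.07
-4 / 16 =-1 / 4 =-0.25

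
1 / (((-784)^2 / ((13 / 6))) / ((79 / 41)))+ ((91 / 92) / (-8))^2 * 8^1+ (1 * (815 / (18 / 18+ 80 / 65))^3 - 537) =95130768746088831730043 / 1950818647174656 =48764537.33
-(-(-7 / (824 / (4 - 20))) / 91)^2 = -4 / 1792921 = -0.00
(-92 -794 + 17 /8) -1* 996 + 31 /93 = -45109 /24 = -1879.54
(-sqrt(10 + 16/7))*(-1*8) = 8*sqrt(602)/7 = 28.04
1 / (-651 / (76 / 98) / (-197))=7486 / 31899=0.23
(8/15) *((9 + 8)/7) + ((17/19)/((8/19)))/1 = 2873/840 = 3.42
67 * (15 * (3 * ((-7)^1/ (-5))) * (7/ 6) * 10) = 49245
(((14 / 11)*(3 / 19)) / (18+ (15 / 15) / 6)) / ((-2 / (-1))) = 126 / 22781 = 0.01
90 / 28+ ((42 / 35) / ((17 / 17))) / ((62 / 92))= 10839 / 2170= 4.99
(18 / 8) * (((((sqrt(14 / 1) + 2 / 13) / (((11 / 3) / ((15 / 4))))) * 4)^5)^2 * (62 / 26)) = 138076200883100945673338906250000 * sqrt(14) / 325063112540091870659 + 189596054175255163247739029296875000 / 46484025093233137504237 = 5668069671974.19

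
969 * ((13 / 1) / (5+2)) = 12597 / 7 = 1799.57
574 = 574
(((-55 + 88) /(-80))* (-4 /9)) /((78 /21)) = 0.05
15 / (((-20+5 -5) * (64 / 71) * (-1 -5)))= 71 / 512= 0.14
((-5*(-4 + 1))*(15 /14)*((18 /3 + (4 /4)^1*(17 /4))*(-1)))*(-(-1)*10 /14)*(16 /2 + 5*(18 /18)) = -599625 /392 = -1529.66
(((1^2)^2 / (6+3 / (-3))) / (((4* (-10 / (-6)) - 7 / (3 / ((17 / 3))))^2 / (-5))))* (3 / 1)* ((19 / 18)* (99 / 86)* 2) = -50787 / 299366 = -0.17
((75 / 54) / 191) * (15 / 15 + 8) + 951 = 363307 / 382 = 951.07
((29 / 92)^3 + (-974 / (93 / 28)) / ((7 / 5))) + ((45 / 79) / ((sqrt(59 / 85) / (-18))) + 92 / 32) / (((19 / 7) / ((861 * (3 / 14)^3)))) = -965362309003 / 4815795936 - 1345005 * sqrt(5015) / 2479652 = -238.87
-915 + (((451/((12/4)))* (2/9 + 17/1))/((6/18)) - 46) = 6806.22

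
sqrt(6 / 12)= 0.71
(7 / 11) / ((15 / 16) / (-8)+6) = 896 / 8283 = 0.11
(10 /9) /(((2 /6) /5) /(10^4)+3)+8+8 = 22100048 /1350003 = 16.37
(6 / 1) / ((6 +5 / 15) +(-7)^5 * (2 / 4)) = -36 / 50383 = -0.00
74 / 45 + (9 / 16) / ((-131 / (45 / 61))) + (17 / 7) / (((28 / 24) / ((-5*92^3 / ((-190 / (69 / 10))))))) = 1576590109425133 / 5356527120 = 294330.65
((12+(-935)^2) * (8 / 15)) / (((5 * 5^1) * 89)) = 6993896 / 33375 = 209.55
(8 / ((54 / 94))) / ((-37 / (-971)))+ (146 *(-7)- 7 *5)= -690847 / 999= -691.54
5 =5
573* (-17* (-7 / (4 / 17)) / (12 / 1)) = 386393 / 16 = 24149.56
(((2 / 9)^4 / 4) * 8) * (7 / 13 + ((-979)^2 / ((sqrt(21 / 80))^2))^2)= 2445705002240713184 / 37614213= 65020767608.26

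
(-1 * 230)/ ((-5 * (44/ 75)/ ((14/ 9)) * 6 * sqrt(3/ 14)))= 43.91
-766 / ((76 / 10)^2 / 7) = -67025 / 722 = -92.83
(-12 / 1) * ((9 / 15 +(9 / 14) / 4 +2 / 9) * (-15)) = 2477 / 14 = 176.93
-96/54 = -16/9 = -1.78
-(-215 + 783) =-568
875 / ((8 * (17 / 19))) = 16625 / 136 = 122.24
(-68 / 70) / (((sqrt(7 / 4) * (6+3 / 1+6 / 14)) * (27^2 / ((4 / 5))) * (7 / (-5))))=136 * sqrt(7) / 5893965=0.00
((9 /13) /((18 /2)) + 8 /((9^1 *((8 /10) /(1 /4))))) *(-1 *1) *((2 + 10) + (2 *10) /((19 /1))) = -10292 /2223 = -4.63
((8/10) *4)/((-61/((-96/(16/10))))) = 192/61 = 3.15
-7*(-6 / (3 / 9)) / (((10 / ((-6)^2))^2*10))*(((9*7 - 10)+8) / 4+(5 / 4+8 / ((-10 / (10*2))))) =10206 / 125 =81.65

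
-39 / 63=-13 / 21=-0.62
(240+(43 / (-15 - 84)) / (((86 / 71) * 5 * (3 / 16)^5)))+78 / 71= -583897178 / 8540235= -68.37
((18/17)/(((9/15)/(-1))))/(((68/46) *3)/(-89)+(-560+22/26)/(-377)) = -100323470/81485199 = -1.23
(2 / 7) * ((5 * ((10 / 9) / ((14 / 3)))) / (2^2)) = 25 / 294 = 0.09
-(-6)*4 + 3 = 27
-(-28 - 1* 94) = 122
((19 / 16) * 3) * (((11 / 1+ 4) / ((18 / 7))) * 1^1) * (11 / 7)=1045 / 32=32.66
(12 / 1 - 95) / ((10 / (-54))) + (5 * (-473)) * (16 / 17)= -151103 / 85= -1777.68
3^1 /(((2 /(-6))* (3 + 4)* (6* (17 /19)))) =-57 /238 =-0.24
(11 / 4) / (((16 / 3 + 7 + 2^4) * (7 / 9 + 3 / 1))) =297 / 11560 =0.03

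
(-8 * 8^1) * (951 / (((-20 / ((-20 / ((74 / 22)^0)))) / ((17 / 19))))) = -1034688 / 19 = -54457.26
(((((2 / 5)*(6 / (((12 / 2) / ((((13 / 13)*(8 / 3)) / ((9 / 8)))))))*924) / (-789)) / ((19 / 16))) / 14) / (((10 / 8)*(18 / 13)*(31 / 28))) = -32800768 / 941060025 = -0.03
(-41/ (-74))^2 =1681/ 5476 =0.31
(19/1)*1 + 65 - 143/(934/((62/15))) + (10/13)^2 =83.96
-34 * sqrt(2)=-48.08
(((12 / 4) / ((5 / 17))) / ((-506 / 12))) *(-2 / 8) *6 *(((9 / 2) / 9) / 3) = 153 / 2530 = 0.06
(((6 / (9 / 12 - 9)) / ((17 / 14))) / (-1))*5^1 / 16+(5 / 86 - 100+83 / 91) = -144652399 / 1463462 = -98.84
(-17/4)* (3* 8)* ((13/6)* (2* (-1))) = 442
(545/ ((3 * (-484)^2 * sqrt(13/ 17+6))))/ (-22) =-0.00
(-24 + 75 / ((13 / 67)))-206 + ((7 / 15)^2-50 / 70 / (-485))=311332573 / 1986075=156.76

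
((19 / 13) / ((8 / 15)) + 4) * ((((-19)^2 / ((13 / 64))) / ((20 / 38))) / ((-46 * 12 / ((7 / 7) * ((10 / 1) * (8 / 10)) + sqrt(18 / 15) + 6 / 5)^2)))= -5159154607 / 1457625 -9616318 * sqrt(30) / 63375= -4370.52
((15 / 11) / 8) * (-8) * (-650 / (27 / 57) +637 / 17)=1021085 / 561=1820.12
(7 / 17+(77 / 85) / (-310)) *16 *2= 172368 / 13175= 13.08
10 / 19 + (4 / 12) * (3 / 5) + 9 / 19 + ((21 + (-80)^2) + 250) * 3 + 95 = 100546 / 5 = 20109.20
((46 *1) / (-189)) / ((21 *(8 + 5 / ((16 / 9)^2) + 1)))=-11776 / 10752021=-0.00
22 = 22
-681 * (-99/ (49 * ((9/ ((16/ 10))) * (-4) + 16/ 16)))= -134838/ 2107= -64.00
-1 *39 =-39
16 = 16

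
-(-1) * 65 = 65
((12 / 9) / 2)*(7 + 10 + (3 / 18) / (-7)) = 713 / 63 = 11.32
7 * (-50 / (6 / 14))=-2450 / 3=-816.67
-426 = -426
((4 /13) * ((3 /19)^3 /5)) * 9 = 972 /445835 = 0.00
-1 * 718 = -718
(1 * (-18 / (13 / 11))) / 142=-99 / 923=-0.11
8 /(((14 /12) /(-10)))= -68.57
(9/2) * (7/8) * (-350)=-11025/8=-1378.12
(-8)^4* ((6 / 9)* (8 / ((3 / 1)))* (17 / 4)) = 278528 / 9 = 30947.56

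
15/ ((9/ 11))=55/ 3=18.33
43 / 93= 0.46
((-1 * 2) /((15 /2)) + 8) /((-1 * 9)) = -116 /135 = -0.86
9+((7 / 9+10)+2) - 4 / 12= 193 / 9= 21.44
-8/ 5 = -1.60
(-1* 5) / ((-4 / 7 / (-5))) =-175 / 4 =-43.75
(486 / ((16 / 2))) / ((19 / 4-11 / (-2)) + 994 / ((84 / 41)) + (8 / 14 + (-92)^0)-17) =0.13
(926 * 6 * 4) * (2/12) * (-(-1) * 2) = 7408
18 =18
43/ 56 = 0.77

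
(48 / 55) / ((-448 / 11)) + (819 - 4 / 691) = 79227427 / 96740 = 818.97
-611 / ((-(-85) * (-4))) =611 / 340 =1.80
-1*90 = -90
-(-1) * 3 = 3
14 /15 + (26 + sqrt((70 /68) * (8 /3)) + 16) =2 * sqrt(1785) /51 + 644 /15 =44.59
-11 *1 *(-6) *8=528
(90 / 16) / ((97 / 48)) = 270 / 97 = 2.78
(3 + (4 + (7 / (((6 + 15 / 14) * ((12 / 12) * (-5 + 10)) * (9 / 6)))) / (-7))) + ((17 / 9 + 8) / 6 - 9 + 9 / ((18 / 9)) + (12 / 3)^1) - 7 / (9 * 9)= 35831 / 4455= 8.04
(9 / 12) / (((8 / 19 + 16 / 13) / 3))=741 / 544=1.36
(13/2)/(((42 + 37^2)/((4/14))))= 13/9877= 0.00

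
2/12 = 0.17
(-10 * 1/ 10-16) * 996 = -16932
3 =3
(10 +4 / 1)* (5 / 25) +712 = 3574 / 5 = 714.80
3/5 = 0.60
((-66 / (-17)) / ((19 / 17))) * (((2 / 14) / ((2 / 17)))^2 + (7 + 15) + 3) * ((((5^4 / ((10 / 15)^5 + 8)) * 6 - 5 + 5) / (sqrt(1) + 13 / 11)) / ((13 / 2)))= 286072813125 / 95662112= 2990.45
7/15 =0.47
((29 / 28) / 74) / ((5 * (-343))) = -29 / 3553480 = -0.00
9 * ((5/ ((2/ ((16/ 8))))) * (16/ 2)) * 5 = 1800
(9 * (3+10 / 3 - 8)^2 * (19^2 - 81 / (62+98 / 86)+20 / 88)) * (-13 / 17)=-465822045 / 67694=-6881.29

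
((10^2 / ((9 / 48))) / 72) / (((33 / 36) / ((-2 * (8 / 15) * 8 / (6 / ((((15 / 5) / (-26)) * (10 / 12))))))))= 12800 / 11583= 1.11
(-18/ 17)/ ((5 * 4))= -9/ 170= -0.05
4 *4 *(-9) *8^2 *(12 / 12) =-9216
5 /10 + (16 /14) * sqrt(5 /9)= 1 /2 + 8 * sqrt(5) /21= 1.35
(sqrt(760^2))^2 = 577600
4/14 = 2/7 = 0.29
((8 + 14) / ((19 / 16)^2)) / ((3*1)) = 5632 / 1083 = 5.20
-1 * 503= -503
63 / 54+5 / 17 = 149 / 102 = 1.46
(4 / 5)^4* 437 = 111872 / 625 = 179.00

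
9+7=16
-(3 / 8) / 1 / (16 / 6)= -9 / 64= -0.14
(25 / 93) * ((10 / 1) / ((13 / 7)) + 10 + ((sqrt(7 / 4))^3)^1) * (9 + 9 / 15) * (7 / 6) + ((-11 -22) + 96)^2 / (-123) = 245 * sqrt(7) / 93 + 696493 / 49569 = 21.02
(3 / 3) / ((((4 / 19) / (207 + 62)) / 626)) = 1599743 / 2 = 799871.50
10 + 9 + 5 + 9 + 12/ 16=135/ 4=33.75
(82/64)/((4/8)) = 41/16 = 2.56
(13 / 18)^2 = 0.52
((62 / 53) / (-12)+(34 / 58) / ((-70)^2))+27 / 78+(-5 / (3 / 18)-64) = -27536671261 / 293720700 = -93.75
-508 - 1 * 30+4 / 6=-1612 / 3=-537.33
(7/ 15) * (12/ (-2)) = -14/ 5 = -2.80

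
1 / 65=0.02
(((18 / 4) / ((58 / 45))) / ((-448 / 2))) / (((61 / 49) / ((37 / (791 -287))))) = -1665 / 1811456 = -0.00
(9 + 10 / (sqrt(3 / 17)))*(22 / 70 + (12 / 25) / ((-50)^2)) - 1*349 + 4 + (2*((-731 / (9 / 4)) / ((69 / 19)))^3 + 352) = -37509216111613126471 / 26193459796875 + 68792*sqrt(51) / 65625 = -1431999.45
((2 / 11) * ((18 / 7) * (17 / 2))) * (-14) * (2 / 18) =-68 / 11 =-6.18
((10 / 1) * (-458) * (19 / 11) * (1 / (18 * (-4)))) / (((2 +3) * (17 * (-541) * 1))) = -4351 / 1821006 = -0.00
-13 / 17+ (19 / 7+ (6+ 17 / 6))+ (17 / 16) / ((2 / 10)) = 91937 / 5712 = 16.10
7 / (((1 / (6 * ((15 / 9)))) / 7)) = 490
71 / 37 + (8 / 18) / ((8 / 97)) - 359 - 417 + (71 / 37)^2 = -18851375 / 24642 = -765.01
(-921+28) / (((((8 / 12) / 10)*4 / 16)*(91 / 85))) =-4554300 / 91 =-50047.25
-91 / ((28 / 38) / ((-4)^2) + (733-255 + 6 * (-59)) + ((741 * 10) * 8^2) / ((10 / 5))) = -1976 / 5151585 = -0.00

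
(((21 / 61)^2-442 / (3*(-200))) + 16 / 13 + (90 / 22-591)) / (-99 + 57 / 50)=93355843937 / 15621479874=5.98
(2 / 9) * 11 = 2.44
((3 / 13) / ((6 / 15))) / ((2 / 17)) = 255 / 52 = 4.90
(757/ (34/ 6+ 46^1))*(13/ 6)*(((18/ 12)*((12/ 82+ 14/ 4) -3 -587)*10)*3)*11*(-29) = 43821195561/ 164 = 267202411.96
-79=-79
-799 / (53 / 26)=-391.96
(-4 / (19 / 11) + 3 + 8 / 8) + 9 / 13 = 587 / 247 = 2.38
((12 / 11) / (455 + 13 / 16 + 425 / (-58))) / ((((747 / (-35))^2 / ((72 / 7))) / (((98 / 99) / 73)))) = 254643200 / 341895983348403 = 0.00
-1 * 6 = -6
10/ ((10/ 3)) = 3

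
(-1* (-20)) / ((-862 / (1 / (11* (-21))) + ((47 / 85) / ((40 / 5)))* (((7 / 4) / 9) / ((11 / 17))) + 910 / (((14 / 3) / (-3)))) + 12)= 316800 / 3145016489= 0.00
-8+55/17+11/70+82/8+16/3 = 78367/7140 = 10.98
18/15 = 6/5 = 1.20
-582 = -582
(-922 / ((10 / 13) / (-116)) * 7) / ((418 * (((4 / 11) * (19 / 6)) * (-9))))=-1216579 / 5415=-224.67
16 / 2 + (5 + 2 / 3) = 41 / 3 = 13.67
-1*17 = -17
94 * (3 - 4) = -94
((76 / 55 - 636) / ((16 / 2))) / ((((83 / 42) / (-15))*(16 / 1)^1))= 274869 / 7304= 37.63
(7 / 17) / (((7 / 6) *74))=3 / 629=0.00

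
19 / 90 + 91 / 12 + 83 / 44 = 4792 / 495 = 9.68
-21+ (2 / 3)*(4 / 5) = -307 / 15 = -20.47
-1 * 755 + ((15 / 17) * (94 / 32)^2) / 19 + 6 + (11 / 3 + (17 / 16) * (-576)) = -336606131 / 248064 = -1356.93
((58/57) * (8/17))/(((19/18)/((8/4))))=5568/6137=0.91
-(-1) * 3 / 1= 3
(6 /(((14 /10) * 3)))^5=100000 /16807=5.95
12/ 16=3/ 4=0.75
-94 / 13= -7.23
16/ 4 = 4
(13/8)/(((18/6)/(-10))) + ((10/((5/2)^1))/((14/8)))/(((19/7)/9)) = 493/228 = 2.16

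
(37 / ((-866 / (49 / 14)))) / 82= -259 / 142024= -0.00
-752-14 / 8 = -3015 / 4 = -753.75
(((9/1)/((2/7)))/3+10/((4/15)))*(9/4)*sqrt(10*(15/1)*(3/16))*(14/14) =405*sqrt(2) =572.76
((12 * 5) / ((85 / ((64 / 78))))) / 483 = 128 / 106743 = 0.00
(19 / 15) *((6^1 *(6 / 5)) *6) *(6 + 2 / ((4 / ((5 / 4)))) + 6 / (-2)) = 4959 / 25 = 198.36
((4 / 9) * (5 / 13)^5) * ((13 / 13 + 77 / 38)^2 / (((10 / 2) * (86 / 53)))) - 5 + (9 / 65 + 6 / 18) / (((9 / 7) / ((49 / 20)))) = -31876103289341 / 7780834672650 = -4.10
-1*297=-297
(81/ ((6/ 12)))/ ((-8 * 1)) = -20.25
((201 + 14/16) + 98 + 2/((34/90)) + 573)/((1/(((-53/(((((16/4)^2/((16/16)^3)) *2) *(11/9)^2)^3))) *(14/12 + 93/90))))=-3363938093763/3588577034240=-0.94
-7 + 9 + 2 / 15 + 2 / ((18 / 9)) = 47 / 15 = 3.13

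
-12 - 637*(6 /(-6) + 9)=-5108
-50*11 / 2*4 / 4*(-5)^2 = -6875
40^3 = 64000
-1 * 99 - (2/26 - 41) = -755/13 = -58.08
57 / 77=0.74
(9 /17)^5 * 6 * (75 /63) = 2952450 /9938999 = 0.30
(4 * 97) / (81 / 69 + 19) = 2231 / 116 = 19.23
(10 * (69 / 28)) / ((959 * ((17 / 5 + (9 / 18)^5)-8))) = -27600 / 4907203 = -0.01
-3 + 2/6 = -8/3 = -2.67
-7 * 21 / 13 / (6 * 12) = -49 / 312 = -0.16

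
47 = 47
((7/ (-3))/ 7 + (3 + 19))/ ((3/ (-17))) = -1105/ 9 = -122.78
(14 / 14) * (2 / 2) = 1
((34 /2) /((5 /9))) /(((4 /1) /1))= 153 /20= 7.65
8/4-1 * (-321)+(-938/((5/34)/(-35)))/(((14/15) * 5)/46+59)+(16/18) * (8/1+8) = 75505627/18351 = 4114.52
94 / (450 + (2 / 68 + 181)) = 3196 / 21455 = 0.15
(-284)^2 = 80656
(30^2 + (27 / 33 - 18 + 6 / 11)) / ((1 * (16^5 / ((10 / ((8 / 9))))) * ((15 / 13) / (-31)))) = -11747853 / 46137344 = -0.25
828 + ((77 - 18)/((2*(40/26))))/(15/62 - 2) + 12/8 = 1784533/2180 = 818.59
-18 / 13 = -1.38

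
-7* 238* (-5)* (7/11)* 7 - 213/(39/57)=5261693/143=36795.06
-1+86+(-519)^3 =-139798274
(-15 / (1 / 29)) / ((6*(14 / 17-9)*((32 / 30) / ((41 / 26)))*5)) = 303195 / 115648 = 2.62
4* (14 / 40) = 7 / 5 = 1.40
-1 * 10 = -10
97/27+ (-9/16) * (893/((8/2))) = -210791/1728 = -121.99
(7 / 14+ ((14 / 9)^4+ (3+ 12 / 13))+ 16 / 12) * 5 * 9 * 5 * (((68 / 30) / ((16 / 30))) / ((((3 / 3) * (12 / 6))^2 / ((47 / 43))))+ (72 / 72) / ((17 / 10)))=337772338975 / 73895328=4570.96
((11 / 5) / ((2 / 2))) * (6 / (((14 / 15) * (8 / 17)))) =1683 / 56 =30.05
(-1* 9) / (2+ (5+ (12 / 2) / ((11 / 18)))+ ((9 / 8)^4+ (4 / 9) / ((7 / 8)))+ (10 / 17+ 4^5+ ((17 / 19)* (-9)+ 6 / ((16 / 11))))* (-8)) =8251600896 / 7468942881601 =0.00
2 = 2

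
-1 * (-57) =57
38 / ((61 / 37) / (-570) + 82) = 0.46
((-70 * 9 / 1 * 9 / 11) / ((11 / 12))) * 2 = -1124.63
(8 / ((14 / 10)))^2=1600 / 49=32.65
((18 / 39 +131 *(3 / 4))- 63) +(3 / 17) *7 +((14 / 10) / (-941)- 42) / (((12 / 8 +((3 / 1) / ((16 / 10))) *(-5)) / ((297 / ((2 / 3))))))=10036326789 / 4159220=2413.03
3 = 3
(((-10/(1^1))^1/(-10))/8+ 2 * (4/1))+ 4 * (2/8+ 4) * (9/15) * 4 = 1957/40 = 48.92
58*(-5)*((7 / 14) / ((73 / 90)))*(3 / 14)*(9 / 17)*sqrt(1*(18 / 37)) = -528525*sqrt(74) / 321419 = -14.15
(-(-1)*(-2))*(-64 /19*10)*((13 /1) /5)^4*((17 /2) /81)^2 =528264256 /15582375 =33.90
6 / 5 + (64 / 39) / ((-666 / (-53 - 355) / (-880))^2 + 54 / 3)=16228304502314 / 12568700258595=1.29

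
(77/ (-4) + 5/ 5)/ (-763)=73/ 3052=0.02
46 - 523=-477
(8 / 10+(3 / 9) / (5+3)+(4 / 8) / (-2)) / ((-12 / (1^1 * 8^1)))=-71 / 180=-0.39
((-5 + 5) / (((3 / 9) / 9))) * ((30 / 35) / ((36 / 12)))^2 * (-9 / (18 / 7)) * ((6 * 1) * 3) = 0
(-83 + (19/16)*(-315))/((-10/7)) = 51191/160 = 319.94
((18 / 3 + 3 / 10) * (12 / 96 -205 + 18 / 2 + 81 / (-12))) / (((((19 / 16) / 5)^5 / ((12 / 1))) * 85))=-10039099392000 / 42093683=-238494.20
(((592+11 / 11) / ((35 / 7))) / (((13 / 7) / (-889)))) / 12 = -4731.08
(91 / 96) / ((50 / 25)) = 91 / 192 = 0.47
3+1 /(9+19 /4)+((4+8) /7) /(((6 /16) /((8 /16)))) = 2063 /385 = 5.36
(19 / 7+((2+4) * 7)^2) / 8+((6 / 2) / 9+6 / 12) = 37241 / 168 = 221.67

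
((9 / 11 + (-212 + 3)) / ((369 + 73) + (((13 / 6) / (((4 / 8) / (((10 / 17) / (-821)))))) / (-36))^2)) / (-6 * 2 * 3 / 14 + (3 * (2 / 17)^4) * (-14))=126750486262367780820 / 694161203092866023801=0.18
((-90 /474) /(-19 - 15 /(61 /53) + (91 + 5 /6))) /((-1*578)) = 2745 /499702097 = 0.00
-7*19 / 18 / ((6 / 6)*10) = -133 / 180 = -0.74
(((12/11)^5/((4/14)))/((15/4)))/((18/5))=64512/161051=0.40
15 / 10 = 3 / 2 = 1.50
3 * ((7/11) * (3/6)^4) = 21/176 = 0.12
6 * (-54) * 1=-324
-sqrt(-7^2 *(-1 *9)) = -21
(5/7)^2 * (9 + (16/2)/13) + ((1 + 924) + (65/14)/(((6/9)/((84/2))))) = 1557345/1274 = 1222.41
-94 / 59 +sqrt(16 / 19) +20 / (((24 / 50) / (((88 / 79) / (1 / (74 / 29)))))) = 4* sqrt(19) / 19 +47379938 / 405507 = 117.76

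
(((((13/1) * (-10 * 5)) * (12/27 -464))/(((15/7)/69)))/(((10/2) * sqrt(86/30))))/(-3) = -17463992 * sqrt(645)/1161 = -382024.45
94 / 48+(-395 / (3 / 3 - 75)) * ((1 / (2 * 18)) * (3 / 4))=7351 / 3552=2.07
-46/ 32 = -23/ 16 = -1.44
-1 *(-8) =8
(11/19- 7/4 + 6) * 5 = 1835/76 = 24.14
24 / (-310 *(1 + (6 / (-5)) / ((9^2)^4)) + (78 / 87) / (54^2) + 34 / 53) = -0.08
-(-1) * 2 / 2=1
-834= -834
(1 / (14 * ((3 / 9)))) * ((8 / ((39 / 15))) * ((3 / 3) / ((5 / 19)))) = 228 / 91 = 2.51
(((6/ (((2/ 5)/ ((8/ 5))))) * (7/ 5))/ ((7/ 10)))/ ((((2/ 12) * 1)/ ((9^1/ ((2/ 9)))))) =11664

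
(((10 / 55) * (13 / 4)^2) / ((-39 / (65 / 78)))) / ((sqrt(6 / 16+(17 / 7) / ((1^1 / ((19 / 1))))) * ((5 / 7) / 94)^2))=-1407133 * sqrt(36470) / 2578950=-104.20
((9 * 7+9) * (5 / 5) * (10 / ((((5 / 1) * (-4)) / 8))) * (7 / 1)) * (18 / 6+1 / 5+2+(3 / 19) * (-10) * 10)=2028096 / 95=21348.38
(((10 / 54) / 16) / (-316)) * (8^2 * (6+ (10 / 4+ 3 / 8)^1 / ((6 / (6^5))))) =-6220 / 711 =-8.75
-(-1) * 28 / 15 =28 / 15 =1.87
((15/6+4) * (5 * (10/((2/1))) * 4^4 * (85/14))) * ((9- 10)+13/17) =-416000/7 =-59428.57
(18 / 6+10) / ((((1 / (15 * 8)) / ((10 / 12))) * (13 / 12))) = 1200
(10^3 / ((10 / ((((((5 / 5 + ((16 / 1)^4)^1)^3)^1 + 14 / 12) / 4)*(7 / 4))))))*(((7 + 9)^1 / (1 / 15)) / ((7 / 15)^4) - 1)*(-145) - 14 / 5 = -371859931462970853860849623 / 41160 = -9034497848954588286220.84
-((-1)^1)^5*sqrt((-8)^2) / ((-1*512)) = -1 / 64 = -0.02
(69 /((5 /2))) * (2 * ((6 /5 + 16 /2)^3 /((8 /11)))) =36939012 /625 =59102.42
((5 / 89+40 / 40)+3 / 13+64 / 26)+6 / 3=5.75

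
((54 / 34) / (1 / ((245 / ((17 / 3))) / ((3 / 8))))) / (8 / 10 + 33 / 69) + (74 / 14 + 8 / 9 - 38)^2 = 1326103825 / 1147041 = 1156.11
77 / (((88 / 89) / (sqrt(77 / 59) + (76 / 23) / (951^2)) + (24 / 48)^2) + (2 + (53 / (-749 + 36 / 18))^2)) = 228293816535756751779603111332920788 / 5700927861606747857603203791893941 - 1300000542885238737964757143522176 *sqrt(4543) / 5700927861606747857603203791893941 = 24.68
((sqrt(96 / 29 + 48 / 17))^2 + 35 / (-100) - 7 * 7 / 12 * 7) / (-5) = 168602 / 36975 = 4.56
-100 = -100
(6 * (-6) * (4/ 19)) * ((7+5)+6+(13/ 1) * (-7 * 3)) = 36720/ 19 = 1932.63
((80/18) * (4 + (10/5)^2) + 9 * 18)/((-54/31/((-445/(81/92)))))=1128265460/19683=57321.82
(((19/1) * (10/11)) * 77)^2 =1768900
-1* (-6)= 6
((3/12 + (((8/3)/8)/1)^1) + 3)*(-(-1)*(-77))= -3311/12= -275.92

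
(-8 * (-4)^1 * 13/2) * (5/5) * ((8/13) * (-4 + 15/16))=-392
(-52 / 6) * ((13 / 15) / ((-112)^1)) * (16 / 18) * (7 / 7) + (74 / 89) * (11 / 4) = 1183927 / 504630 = 2.35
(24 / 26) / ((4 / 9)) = 27 / 13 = 2.08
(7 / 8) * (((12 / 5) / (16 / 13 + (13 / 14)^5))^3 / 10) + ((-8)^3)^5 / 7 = -1973728573764752081378362348826918912 / 392677180126205868648125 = -5026338869832.97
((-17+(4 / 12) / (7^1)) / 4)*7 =-89 / 3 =-29.67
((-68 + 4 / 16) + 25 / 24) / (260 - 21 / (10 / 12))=-8005 / 28176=-0.28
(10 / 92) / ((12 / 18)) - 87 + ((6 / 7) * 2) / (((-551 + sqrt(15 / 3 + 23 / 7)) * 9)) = -1756332719 / 20225556 - 4 * sqrt(406) / 44628129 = -86.84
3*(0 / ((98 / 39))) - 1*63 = -63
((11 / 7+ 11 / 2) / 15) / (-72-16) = -3 / 560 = -0.01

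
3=3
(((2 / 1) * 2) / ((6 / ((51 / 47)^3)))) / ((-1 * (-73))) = 88434 / 7579079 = 0.01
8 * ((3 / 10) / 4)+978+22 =5003 / 5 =1000.60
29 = 29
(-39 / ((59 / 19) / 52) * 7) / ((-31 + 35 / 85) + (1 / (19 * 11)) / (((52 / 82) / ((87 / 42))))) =116277297136 / 777606371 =149.53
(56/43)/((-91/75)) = -600/559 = -1.07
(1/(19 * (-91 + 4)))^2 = 1/2732409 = 0.00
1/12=0.08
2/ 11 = 0.18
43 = 43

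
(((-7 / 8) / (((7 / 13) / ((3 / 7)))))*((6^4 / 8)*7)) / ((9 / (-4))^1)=351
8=8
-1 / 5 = -0.20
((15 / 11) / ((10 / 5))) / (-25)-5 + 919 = 100537 / 110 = 913.97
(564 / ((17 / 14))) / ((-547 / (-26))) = 205296 / 9299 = 22.08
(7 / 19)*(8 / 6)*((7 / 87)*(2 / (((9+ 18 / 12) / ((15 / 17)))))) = 560 / 84303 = 0.01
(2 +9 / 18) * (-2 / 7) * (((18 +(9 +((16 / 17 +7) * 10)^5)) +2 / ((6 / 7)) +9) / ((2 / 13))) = -874386530925931075 / 59633994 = -14662551881.50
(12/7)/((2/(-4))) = -24/7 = -3.43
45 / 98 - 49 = -48.54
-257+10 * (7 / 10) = -250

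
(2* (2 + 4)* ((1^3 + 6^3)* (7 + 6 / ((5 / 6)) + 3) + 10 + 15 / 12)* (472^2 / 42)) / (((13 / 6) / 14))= 100083038592 / 65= 1539739055.26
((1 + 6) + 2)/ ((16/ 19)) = 171/ 16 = 10.69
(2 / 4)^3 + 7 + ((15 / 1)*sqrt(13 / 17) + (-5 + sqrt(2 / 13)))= sqrt(26) / 13 + 17 / 8 + 15*sqrt(221) / 17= 15.63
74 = 74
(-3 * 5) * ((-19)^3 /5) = 20577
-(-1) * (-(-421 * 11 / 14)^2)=-21446161 / 196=-109419.19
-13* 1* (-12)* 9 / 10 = 702 / 5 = 140.40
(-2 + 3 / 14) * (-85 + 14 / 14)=150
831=831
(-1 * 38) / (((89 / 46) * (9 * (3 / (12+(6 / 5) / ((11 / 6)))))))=-405536 / 44055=-9.21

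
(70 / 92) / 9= 35 / 414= 0.08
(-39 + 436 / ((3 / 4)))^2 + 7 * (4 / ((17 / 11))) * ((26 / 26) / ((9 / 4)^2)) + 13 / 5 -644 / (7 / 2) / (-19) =38478095134 / 130815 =294141.31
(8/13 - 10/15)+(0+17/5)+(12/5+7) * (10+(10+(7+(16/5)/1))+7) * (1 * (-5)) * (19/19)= -68057/39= -1745.05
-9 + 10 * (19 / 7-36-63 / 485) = -233003 / 679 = -343.16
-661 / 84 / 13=-661 / 1092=-0.61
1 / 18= 0.06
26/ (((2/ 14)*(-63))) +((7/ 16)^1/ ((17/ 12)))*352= 16190/ 153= 105.82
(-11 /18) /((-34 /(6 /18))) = 11 /1836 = 0.01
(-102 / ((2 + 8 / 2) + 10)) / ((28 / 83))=-4233 / 224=-18.90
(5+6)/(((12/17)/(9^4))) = 408969/4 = 102242.25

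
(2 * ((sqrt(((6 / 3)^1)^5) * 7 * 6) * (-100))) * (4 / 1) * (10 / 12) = -112000 * sqrt(2) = -158391.92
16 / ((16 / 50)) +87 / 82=4187 / 82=51.06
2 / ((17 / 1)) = 2 / 17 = 0.12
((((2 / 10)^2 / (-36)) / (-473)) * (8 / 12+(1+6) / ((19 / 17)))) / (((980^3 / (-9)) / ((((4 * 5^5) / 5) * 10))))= -395 / 101501910048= -0.00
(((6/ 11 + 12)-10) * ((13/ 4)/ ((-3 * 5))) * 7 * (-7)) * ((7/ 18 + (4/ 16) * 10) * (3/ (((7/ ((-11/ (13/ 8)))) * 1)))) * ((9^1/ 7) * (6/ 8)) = -1092/ 5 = -218.40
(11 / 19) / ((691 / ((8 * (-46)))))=-4048 / 13129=-0.31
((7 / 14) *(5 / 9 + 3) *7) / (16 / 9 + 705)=112 / 6361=0.02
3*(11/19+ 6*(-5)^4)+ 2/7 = 1496519/133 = 11252.02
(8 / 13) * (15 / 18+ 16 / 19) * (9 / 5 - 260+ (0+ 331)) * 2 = 42784 / 285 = 150.12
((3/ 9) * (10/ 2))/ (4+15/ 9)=5/ 17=0.29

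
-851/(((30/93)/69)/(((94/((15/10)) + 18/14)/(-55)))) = 814882709/3850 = 211657.85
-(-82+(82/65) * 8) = 4674/65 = 71.91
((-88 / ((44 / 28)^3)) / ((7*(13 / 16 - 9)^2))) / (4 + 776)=-25088 / 404913795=-0.00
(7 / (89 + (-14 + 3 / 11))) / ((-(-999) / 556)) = 10703 / 206793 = 0.05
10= 10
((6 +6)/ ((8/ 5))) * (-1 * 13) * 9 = -1755/ 2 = -877.50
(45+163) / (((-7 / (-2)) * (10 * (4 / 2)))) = 104 / 35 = 2.97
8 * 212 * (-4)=-6784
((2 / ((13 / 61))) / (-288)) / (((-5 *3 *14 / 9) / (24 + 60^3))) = 549061 / 1820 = 301.68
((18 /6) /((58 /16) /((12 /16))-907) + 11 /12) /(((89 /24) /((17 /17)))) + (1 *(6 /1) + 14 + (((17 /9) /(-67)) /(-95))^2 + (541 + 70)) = 997949834044665998 /1580919908642325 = 631.25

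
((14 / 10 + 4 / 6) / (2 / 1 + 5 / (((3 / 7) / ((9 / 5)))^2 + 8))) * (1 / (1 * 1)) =0.79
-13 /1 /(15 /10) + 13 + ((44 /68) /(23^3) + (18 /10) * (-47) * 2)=-511512682 /3102585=-164.87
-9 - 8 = -17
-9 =-9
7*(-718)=-5026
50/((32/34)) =425/8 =53.12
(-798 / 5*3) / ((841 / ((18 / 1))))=-43092 / 4205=-10.25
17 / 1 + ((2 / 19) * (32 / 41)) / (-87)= 1152077 / 67773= 17.00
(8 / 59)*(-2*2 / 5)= -32 / 295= -0.11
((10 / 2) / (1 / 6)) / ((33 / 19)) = 17.27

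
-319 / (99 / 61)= -1769 / 9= -196.56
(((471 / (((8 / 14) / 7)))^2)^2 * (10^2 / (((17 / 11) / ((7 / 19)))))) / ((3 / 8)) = 182044443563378601975 / 2584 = 70450636053939087.45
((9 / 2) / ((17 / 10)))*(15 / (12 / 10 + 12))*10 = 5625 / 187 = 30.08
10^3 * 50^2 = 2500000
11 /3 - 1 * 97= -280 /3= -93.33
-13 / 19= -0.68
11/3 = 3.67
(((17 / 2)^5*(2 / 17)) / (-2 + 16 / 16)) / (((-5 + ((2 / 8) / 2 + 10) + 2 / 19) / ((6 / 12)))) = -1586899 / 3180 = -499.02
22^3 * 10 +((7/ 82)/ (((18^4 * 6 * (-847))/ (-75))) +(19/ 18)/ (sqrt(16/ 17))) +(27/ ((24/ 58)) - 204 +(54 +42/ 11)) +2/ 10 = 19 * sqrt(17)/ 72 +1108224849395789/ 10415718720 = 106400.36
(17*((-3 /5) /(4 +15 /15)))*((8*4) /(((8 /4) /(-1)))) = 816 /25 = 32.64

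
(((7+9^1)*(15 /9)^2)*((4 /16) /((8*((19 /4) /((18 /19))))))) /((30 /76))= 40 /57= 0.70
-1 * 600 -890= -1490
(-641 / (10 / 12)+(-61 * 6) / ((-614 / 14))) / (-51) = 14.92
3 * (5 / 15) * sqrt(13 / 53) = sqrt(689) / 53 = 0.50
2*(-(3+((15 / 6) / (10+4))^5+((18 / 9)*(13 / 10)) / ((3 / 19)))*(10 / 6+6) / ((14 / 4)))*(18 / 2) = -115585909613 / 150590720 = -767.55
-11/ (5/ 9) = -99/ 5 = -19.80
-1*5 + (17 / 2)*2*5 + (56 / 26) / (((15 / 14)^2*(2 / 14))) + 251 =1006591 / 2925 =344.13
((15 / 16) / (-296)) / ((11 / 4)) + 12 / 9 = 52051 / 39072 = 1.33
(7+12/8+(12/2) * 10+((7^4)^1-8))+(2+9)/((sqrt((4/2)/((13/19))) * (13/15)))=165 * sqrt(494)/494+4923/2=2468.92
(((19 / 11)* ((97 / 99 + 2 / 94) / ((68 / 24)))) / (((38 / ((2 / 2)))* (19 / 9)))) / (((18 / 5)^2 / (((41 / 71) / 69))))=140425 / 28584988938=0.00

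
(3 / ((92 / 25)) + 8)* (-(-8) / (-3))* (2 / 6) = -7.84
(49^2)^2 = 5764801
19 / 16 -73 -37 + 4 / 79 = -137475 / 1264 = -108.76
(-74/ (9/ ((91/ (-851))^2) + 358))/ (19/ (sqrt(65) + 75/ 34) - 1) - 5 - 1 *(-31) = 8826498874596/ 339877914101 - 1922772488 *sqrt(65)/ 339877914101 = 25.92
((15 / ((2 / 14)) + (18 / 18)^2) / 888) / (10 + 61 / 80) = 1060 / 95571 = 0.01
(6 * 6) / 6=6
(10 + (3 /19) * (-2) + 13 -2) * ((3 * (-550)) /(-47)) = 648450 /893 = 726.15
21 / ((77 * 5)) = 3 / 55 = 0.05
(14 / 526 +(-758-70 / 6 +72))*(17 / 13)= -9357446 / 10257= -912.30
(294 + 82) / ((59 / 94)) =35344 / 59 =599.05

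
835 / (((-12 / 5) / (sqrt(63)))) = -4175*sqrt(7) / 4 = -2761.50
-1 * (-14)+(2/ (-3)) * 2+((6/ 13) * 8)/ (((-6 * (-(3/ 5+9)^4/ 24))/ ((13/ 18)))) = 6304369/ 497664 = 12.67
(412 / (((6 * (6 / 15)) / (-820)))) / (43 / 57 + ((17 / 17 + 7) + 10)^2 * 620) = -8023700 / 11450203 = -0.70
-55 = -55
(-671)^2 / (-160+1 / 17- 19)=-7654097 / 3042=-2516.14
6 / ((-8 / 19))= -57 / 4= -14.25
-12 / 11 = -1.09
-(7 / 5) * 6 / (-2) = 21 / 5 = 4.20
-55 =-55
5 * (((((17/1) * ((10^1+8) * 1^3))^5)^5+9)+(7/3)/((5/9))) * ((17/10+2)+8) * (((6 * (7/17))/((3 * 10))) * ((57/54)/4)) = 600856362064675809796627732005964912322941682716199850193201454817/3400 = 176722459430787002881361100000000000000000000000000000000000000.00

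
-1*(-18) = 18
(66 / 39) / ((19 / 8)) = 176 / 247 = 0.71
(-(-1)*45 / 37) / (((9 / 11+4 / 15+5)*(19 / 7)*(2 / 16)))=103950 / 176453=0.59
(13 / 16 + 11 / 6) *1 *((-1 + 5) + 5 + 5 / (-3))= 1397 / 72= 19.40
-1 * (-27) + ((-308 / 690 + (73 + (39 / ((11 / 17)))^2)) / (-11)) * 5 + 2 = -152016725 / 91839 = -1655.25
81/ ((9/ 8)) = 72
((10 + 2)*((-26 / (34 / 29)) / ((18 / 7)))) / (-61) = 5278 / 3111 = 1.70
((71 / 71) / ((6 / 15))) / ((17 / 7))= 35 / 34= 1.03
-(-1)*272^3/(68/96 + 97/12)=482967552/211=2288945.74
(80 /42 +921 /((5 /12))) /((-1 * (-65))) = 232292 /6825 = 34.04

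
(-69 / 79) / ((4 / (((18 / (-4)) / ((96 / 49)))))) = 10143 / 20224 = 0.50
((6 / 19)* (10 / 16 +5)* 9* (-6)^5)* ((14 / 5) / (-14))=472392 / 19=24862.74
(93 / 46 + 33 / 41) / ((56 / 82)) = 5331 / 1288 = 4.14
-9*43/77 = -387/77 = -5.03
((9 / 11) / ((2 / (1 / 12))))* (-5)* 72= -135 / 11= -12.27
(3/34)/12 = 1/136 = 0.01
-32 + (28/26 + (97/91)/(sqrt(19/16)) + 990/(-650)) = -2109/65 + 388 * sqrt(19)/1729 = -31.47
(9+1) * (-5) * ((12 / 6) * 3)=-300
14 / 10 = 7 / 5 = 1.40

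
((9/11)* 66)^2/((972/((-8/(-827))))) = 24/827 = 0.03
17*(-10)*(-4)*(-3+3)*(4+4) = 0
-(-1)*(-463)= -463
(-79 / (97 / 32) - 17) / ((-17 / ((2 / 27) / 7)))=8354 / 311661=0.03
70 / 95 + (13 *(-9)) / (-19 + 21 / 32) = 79354 / 11153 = 7.12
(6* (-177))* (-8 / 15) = 2832 / 5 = 566.40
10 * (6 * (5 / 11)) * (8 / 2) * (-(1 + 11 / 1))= -14400 / 11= -1309.09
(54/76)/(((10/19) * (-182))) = -27/3640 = -0.01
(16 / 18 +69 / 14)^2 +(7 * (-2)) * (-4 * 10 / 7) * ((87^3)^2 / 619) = 56042158484.12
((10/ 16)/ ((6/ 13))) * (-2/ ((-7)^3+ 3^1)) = 13/ 1632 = 0.01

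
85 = 85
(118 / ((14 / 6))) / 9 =118 / 21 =5.62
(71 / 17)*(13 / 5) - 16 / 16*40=-2477 / 85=-29.14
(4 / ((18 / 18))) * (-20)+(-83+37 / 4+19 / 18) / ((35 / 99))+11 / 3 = -281.95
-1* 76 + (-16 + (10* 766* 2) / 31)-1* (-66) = 14514 / 31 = 468.19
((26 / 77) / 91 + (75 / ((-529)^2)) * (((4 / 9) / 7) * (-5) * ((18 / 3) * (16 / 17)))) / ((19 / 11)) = 435926 / 233107553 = 0.00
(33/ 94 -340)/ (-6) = 31927/ 564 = 56.61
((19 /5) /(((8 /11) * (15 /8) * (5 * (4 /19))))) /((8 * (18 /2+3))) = 3971 /144000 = 0.03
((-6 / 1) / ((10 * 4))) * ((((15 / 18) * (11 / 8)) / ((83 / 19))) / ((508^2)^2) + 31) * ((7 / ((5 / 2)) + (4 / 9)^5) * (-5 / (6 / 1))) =3420801907977559429387 / 313340636831403294720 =10.92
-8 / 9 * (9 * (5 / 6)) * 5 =-100 / 3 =-33.33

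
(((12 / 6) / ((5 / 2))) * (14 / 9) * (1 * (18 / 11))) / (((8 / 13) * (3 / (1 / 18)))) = 0.06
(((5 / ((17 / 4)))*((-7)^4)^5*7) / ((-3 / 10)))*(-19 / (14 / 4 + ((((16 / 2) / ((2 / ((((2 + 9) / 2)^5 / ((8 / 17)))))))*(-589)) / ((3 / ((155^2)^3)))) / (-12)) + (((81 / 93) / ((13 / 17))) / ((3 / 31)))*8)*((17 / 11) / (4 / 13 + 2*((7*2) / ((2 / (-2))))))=257378131748955669093392125070756787334440 / 22362370107915367242439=11509429926564640144.00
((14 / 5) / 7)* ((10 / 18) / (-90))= -1 / 405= -0.00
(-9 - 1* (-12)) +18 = 21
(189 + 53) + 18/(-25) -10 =5782/25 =231.28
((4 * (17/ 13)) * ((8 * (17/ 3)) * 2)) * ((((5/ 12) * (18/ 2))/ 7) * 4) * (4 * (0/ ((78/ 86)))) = 0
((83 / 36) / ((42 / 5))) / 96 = 415 / 145152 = 0.00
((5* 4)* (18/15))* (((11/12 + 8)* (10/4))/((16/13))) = 6955/16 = 434.69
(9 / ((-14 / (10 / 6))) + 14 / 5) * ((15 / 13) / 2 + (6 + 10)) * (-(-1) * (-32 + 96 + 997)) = 55332211 / 1820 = 30402.31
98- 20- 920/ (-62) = 2878/ 31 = 92.84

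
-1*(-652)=652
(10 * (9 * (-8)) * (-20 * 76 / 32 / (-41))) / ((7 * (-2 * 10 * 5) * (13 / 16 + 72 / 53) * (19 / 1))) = 0.03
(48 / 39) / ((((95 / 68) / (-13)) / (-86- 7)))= 101184 / 95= 1065.09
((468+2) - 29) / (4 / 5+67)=6.50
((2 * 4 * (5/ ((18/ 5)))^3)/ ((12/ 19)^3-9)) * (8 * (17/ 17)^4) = -857375000/ 43742187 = -19.60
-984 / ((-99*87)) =328 / 2871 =0.11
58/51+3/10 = 733/510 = 1.44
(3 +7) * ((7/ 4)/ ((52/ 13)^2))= 35/ 32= 1.09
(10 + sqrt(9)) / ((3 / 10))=130 / 3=43.33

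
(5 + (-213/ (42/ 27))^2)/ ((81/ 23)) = 84544987/ 15876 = 5325.33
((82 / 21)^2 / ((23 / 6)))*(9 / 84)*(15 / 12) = 8405 / 15778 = 0.53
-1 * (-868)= 868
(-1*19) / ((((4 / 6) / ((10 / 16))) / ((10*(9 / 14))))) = -12825 / 112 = -114.51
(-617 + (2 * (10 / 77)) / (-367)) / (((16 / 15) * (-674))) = 261537345 / 304745056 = 0.86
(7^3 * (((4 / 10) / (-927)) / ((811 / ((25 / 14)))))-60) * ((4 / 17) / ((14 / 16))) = -1443458080 / 89463843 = -16.13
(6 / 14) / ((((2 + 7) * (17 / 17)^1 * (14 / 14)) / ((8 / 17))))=8 / 357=0.02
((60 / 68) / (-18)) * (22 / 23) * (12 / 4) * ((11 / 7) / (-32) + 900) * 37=-4683.89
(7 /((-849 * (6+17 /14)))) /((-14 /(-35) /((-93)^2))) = -706335 /28583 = -24.71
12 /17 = 0.71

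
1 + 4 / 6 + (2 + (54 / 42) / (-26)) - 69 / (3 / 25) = -311975 / 546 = -571.38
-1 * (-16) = 16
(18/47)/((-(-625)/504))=9072/29375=0.31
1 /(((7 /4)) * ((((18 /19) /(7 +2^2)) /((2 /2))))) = 418 /63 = 6.63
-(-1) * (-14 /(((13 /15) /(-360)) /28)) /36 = 58800 /13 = 4523.08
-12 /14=-6 /7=-0.86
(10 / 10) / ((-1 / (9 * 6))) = -54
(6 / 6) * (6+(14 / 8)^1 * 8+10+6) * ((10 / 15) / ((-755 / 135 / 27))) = -115.87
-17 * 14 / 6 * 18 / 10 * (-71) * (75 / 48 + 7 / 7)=1039227 / 80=12990.34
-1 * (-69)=69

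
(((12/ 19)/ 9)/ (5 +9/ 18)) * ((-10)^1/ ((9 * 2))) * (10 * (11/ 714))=-200/ 183141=-0.00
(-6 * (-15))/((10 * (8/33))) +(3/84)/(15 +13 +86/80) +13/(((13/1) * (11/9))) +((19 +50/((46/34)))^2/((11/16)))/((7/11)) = 389527289881/54139976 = 7194.82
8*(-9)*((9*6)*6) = -23328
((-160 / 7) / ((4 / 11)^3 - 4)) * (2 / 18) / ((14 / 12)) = 21296 / 38661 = 0.55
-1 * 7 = -7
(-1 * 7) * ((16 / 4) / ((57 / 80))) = -2240 / 57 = -39.30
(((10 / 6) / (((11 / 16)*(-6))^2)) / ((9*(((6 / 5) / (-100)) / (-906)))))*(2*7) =338240000 / 29403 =11503.59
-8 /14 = -4 /7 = -0.57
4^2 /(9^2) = 0.20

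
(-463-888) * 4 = -5404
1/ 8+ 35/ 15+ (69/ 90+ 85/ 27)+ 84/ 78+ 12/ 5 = 27659/ 2808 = 9.85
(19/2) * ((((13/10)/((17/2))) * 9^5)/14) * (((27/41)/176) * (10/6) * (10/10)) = 131265927/3434816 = 38.22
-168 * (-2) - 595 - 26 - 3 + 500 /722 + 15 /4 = -409457 /1444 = -283.56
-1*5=-5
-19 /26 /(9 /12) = -38 /39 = -0.97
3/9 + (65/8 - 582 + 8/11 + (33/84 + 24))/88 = -959891/162624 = -5.90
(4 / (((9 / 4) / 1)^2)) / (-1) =-64 / 81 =-0.79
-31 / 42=-0.74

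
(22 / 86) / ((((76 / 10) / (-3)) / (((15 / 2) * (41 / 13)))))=-101475 / 42484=-2.39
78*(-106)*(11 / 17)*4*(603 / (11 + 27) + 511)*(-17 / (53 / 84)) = 5771814048 / 19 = 303779686.74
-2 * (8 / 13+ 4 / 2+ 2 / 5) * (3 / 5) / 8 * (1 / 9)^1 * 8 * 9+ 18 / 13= -726 / 325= -2.23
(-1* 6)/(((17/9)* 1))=-54/17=-3.18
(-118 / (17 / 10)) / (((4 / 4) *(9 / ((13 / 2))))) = -7670 / 153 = -50.13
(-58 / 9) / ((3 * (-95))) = 58 / 2565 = 0.02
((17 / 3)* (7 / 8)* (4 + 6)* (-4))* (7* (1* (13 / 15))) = -10829 / 9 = -1203.22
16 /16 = 1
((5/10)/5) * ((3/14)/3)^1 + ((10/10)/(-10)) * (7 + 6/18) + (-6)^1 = -6.73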